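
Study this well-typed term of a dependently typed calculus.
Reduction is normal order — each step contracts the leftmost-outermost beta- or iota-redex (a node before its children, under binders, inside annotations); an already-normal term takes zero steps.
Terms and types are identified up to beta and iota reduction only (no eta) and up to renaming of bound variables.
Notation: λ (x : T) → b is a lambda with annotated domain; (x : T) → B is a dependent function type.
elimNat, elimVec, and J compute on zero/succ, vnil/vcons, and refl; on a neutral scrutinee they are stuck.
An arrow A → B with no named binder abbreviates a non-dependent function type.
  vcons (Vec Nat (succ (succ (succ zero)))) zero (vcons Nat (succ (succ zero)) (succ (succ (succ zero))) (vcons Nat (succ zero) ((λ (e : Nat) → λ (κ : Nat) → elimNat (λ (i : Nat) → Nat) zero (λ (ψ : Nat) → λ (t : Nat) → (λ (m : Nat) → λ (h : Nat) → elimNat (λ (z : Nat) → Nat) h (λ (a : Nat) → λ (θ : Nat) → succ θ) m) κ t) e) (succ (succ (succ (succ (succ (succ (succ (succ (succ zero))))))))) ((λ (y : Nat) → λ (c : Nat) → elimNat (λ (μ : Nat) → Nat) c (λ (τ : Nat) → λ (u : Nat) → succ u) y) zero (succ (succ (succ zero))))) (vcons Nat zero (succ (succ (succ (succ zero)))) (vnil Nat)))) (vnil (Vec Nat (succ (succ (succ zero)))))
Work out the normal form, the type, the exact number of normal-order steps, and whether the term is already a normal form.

resulting normal form:
  vcons (Vec Nat (succ (succ (succ zero)))) zero (vcons Nat (succ (succ zero)) (succ (succ (succ zero))) (vcons Nat (succ zero) (succ (succ (succ (succ (succ (succ (succ (succ (succ (succ (succ (succ (succ (succ (succ (succ (succ (succ (succ (succ (succ (succ (succ (succ (succ (succ (succ zero))))))))))))))))))))))))))) (vcons Nat zero (succ (succ (succ (succ zero)))) (vnil Nat)))) (vnil (Vec Nat (succ (succ (succ zero)))))
type:
  Vec (Vec Nat (succ (succ (succ zero)))) (succ zero)
normal-order step count: 165
term was already normal: no
first redex: a beta-redex


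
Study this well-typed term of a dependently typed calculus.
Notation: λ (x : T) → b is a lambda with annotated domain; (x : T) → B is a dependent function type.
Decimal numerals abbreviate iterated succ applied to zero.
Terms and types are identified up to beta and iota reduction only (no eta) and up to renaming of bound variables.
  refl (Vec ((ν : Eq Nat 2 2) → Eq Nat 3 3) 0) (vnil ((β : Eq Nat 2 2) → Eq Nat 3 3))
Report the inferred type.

the term's type:
  Eq (Vec ((ν : Eq Nat 2 2) → Eq Nat 3 3) 0) (vnil ((β : Eq Nat 2 2) → Eq Nat 3 3)) (vnil ((σ : Eq Nat 2 2) → Eq Nat 3 3))


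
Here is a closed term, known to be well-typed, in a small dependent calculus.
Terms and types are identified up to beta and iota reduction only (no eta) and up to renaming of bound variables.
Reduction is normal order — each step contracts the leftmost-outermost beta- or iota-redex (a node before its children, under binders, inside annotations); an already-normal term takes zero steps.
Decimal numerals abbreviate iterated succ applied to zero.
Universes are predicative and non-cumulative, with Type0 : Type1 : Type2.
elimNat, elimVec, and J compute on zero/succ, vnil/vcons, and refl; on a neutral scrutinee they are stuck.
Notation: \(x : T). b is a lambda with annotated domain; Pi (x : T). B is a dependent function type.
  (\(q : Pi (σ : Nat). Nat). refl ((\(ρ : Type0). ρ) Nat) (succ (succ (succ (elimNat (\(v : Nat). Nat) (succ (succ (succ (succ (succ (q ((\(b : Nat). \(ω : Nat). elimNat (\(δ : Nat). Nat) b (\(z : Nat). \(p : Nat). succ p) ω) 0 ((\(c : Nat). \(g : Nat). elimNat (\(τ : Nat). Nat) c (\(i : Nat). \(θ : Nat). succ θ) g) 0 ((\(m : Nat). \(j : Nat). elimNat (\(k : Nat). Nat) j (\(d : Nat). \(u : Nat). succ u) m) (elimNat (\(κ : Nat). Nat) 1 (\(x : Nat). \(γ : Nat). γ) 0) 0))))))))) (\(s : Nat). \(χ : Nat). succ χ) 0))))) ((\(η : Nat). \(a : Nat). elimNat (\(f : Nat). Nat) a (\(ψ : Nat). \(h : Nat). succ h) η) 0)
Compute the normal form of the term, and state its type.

reduced normal form:
  refl Nat 9
the term's type:
  Eq Nat 9 9


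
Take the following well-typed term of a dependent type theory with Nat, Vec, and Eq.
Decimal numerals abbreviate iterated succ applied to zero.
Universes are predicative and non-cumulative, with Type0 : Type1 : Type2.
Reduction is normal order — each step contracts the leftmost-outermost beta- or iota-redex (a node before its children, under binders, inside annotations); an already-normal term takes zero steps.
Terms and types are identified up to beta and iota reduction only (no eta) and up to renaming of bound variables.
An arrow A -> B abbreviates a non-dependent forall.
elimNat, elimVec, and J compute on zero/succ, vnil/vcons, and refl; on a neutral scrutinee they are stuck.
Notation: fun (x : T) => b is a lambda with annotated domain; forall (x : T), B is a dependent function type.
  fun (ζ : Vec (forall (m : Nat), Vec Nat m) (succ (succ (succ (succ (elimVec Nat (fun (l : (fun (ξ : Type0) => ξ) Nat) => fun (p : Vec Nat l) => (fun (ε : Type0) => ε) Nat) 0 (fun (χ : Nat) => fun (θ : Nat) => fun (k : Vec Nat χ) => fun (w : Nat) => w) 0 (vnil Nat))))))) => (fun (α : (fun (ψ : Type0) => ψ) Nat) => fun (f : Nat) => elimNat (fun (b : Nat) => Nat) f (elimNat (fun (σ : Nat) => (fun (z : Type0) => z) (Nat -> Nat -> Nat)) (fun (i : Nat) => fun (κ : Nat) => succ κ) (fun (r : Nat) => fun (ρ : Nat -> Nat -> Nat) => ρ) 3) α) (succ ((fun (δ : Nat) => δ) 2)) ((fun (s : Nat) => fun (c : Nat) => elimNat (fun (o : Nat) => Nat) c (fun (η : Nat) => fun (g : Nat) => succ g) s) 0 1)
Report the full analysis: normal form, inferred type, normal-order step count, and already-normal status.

normal form:
  fun (ζ : Vec (forall (m : Nat), Vec Nat m) 4) => 4
inferred type:
  Vec (forall (ζ : Nat), Vec Nat ζ) 4 -> Nat
reduction steps (normal order): 37
term was already normal: no
first redex: an elimVec iota-redex


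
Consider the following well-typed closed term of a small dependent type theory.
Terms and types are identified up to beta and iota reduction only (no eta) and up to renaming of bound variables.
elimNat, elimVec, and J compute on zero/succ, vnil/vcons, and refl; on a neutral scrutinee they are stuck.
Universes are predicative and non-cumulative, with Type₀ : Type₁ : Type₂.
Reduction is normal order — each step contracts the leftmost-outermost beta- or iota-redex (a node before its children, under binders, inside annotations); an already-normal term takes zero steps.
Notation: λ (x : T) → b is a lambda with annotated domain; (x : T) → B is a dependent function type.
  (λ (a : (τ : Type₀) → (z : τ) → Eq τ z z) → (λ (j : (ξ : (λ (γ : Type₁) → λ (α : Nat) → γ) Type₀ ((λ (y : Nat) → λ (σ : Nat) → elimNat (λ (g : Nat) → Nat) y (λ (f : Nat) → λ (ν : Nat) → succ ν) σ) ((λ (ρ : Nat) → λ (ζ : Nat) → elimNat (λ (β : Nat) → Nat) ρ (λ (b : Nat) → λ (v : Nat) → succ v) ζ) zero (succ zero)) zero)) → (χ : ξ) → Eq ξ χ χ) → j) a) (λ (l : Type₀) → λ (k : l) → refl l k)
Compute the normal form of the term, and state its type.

reduced normal form:
  λ (a : Type₀) → λ (τ : a) → refl a τ
inferred type:
  (a : Type₀) → (τ : a) → Eq a τ τ
observation: contracting a beta-redex first, the term normalizes in 2 steps.


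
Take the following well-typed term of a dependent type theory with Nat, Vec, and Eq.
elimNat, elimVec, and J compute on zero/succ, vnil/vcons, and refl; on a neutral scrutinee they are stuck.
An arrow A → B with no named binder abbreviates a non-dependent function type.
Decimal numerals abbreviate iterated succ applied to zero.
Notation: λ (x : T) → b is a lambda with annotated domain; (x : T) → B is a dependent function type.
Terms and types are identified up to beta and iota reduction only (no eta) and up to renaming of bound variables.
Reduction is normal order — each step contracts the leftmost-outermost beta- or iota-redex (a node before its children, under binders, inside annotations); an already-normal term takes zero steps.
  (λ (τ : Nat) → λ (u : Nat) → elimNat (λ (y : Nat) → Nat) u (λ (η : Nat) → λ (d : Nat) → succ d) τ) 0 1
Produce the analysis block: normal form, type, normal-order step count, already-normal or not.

resulting normal form:
  1
the term's type:
  Nat
reduction steps (normal order): 3
term was already normal: no
first contracted redex: a beta-redex


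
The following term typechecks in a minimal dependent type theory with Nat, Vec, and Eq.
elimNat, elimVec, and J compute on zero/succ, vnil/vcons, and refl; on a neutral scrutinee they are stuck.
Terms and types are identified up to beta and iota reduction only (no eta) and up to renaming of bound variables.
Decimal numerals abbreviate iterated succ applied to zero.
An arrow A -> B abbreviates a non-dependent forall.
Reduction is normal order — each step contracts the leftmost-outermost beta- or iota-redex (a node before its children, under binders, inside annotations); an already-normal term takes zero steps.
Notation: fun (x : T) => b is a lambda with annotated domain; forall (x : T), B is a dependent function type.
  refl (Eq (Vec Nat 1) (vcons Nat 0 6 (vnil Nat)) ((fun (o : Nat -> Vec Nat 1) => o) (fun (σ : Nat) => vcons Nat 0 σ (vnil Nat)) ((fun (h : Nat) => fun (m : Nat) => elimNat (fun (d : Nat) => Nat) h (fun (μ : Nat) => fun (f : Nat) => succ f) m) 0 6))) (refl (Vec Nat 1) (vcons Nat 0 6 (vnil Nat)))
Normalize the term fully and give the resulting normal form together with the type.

normal form:
  refl (Eq (Vec Nat 1) (vcons Nat 0 6 (vnil Nat)) (vcons Nat 0 6 (vnil Nat))) (refl (Vec Nat 1) (vcons Nat 0 6 (vnil Nat)))
type:
  Eq (Eq (Vec Nat 1) (vcons Nat 0 6 (vnil Nat)) (vcons Nat 0 6 (vnil Nat))) (refl (Vec Nat 1) (vcons Nat 0 6 (vnil Nat))) (refl (Vec Nat 1) (vcons Nat 0 6 (vnil Nat)))
observation: contracting a beta-redex first, the term normalizes in 23 steps.


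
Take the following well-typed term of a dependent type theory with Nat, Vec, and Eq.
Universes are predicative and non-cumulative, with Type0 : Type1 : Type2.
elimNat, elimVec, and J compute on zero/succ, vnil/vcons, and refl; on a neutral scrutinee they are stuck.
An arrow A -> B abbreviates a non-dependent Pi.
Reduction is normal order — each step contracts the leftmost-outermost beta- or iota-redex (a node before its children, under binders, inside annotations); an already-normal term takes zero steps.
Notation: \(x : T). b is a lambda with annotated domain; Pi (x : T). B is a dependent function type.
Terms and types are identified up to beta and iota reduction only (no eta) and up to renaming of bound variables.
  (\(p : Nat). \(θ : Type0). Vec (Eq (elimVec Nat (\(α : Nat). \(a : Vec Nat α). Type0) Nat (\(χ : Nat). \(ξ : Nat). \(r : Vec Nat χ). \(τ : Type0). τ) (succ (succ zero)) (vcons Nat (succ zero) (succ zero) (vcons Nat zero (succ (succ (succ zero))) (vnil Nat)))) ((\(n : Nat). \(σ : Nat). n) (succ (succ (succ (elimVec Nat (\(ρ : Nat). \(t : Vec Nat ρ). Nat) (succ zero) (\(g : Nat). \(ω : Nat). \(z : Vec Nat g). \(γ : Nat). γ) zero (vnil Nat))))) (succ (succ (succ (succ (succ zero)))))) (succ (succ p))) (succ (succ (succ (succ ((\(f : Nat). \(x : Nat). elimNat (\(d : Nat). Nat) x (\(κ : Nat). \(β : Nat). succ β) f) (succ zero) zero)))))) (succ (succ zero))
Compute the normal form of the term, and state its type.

resulting normal form:
  \(p : Type0). Vec (Eq Nat (succ (succ (succ (succ zero)))) (succ (succ (succ (succ zero))))) (succ (succ (succ (succ (succ zero)))))
inferred type:
  Type0 -> Type0
observation: the term reaches its normal form after 21 normal-order steps.


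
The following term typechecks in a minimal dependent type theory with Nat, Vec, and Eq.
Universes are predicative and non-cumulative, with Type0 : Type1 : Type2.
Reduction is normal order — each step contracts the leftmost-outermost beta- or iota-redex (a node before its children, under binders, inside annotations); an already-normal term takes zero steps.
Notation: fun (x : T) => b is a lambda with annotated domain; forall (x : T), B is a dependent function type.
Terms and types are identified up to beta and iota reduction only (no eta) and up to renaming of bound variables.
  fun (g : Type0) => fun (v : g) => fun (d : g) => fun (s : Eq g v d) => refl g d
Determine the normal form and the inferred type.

normal form:
  fun (g : Type0) => fun (v : g) => fun (d : g) => fun (s : Eq g v d) => refl g d
type:
  forall (g : Type0), forall (v : g), forall (d : g), forall (s : Eq g v d), Eq g d d
observation: the term is already in normal form.


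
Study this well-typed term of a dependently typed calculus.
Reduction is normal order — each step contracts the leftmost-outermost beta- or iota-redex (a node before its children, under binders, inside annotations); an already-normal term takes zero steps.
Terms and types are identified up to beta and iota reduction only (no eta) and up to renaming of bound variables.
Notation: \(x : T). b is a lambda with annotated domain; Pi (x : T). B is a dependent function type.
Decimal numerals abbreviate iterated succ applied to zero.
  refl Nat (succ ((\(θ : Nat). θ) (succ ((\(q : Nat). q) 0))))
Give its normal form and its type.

reduced normal form:
  refl Nat 2
the term's type:
  Eq Nat 2 2


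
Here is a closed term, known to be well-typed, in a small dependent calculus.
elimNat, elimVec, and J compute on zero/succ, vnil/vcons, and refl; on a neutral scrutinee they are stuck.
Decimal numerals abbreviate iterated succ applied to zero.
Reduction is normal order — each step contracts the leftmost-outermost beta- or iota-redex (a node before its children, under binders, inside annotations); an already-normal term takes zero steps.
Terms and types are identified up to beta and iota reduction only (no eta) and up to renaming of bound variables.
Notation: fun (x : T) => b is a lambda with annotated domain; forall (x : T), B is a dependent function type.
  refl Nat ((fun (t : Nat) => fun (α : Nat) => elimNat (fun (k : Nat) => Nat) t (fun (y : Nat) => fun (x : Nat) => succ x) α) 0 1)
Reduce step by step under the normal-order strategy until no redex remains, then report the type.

reduction (normal order):
  refl Nat ((fun (t : Nat) => fun (α : Nat) => elimNat (fun (k : Nat) => Nat) t (fun (y : Nat) => fun (x : Nat) => succ x) α) 0 1)
  ~> refl Nat ((fun (t : Nat) => elimNat (fun (α : Nat) => Nat) 0 (fun (k : Nat) => fun (y : Nat) => succ y) t) 1)
  ~> refl Nat (elimNat (fun (t : Nat) => Nat) 0 (fun (α : Nat) => fun (k : Nat) => succ k) 1)
  ~> refl Nat ((fun (t : Nat) => fun (α : Nat) => succ α) 0 (elimNat (fun (k : Nat) => Nat) 0 (fun (y : Nat) => fun (x : Nat) => succ x) 0))
  ~> refl Nat ((fun (t : Nat) => succ t) (elimNat (fun (α : Nat) => Nat) 0 (fun (k : Nat) => fun (y : Nat) => succ y) 0))
  ~> refl Nat (succ (elimNat (fun (t : Nat) => Nat) 0 (fun (α : Nat) => fun (k : Nat) => succ k) 0))
  ~> refl Nat 1
type:
  Eq Nat 1 1


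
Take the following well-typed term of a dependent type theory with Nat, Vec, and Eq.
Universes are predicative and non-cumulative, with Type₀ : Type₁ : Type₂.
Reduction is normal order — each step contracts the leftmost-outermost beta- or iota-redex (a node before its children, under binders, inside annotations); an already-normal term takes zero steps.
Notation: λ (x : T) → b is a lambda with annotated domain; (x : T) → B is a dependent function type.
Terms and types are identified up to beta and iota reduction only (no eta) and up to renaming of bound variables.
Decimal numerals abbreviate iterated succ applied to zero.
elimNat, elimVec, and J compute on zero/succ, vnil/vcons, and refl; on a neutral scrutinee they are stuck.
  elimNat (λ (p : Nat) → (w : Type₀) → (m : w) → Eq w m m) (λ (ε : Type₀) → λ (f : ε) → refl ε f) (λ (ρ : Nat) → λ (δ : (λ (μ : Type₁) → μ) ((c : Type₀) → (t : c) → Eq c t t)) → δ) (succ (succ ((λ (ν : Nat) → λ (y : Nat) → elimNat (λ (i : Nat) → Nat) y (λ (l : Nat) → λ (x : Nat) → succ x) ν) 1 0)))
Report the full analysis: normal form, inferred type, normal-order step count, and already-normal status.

reduced normal form:
  λ (p : Type₀) → λ (w : p) → refl p w
type:
  (p : Type₀) → (w : p) → Eq p w w
normal-order step count: 17
already normal: no
first redex: an elimNat iota-redex


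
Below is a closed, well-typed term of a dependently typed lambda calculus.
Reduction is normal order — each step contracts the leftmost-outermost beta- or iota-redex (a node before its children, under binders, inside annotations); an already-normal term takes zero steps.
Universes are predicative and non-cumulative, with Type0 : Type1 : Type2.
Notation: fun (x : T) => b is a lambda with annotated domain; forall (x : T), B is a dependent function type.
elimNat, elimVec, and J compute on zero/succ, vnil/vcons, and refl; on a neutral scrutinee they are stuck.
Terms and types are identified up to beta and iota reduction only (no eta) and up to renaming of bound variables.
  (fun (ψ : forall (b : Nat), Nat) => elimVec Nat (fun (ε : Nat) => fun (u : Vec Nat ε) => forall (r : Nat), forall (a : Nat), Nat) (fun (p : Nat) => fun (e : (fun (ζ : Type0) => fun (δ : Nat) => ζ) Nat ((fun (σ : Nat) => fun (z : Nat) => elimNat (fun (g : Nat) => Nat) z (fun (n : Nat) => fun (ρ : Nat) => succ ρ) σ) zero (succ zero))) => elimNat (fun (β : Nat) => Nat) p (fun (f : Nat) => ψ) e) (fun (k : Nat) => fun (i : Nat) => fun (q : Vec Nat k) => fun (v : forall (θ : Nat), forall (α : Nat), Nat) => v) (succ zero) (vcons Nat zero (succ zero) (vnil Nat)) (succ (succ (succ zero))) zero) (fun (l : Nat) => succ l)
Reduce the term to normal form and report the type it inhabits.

reduced normal form:
  succ (succ (succ zero))
the term's type:
  Nat
observation: the term reaches its normal form after 10 normal-order steps.


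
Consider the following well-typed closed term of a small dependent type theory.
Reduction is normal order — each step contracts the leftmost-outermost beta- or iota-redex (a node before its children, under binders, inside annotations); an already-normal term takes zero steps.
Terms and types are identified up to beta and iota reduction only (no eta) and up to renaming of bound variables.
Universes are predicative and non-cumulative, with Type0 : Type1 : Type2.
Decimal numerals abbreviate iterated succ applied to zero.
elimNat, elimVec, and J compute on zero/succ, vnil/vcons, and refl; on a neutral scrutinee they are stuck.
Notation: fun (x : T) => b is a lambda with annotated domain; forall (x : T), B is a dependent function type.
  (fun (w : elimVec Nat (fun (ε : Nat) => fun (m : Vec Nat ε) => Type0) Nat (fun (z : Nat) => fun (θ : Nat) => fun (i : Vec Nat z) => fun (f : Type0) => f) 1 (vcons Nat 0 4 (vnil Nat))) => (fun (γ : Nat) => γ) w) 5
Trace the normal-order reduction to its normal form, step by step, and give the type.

normal-order reduction:
  (fun (w : elimVec Nat (fun (ε : Nat) => fun (m : Vec Nat ε) => Type0) Nat (fun (z : Nat) => fun (θ : Nat) => fun (i : Vec Nat z) => fun (f : Type0) => f) 1 (vcons Nat 0 4 (vnil Nat))) => (fun (γ : Nat) => γ) w) 5
  ~> (fun (w : Nat) => w) 5
  ~> 5
the term's type:
  Nat


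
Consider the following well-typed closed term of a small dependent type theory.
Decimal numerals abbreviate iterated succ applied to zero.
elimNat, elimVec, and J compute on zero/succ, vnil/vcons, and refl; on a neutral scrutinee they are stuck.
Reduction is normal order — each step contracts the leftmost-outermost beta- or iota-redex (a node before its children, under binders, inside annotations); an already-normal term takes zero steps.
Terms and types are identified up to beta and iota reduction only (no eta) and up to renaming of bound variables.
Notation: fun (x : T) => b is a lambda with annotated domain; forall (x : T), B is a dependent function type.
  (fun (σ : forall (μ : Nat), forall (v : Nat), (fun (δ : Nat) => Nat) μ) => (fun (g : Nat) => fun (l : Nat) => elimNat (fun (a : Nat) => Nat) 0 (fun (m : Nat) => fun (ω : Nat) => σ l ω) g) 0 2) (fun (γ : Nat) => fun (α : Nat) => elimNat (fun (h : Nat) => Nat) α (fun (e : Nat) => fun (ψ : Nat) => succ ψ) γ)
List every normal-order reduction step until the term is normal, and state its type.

normal-order reduction:
  (fun (σ : forall (μ : Nat), forall (v : Nat), (fun (δ : Nat) => Nat) μ) => (fun (g : Nat) => fun (l : Nat) => elimNat (fun (a : Nat) => Nat) 0 (fun (m : Nat) => fun (ω : Nat) => σ l ω) g) 0 2) (fun (γ : Nat) => fun (α : Nat) => elimNat (fun (h : Nat) => Nat) α (fun (e : Nat) => fun (ψ : Nat) => succ ψ) γ)
  ~> (fun (σ : Nat) => fun (μ : Nat) => elimNat (fun (v : Nat) => Nat) 0 (fun (δ : Nat) => fun (g : Nat) => (fun (l : Nat) => fun (a : Nat) => elimNat (fun (m : Nat) => Nat) a (fun (ω : Nat) => fun (γ : Nat) => succ γ) l) μ g) σ) 0 2
  ~> (fun (σ : Nat) => elimNat (fun (μ : Nat) => Nat) 0 (fun (v : Nat) => fun (δ : Nat) => (fun (g : Nat) => fun (l : Nat) => elimNat (fun (a : Nat) => Nat) l (fun (m : Nat) => fun (ω : Nat) => succ ω) g) σ δ) 0) 2
  ~> elimNat (fun (σ : Nat) => Nat) 0 (fun (μ : Nat) => fun (v : Nat) => (fun (δ : Nat) => fun (g : Nat) => elimNat (fun (l : Nat) => Nat) g (fun (a : Nat) => fun (m : Nat) => succ m) δ) 2 v) 0
  ~> 0
inferred type:
  Nat


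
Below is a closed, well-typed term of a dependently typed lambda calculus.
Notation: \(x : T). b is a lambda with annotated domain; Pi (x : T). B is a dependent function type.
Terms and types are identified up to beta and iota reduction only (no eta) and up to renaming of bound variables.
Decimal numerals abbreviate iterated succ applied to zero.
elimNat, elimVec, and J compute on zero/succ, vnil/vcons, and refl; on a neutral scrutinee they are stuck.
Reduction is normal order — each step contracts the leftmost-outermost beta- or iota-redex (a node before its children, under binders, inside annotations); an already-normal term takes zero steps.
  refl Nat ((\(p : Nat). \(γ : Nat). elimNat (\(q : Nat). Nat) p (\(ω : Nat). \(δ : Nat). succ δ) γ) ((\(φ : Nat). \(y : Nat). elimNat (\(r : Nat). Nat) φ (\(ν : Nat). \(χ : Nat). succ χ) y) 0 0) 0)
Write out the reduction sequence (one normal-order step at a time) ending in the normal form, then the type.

normal-order reduction:
  refl Nat ((\(p : Nat). \(γ : Nat). elimNat (\(q : Nat). Nat) p (\(ω : Nat). \(δ : Nat). succ δ) γ) ((\(φ : Nat). \(y : Nat). elimNat (\(r : Nat). Nat) φ (\(ν : Nat). \(χ : Nat). succ χ) y) 0 0) 0)
  ~> refl Nat ((\(p : Nat). elimNat (\(γ : Nat). Nat) ((\(q : Nat). \(ω : Nat). elimNat (\(δ : Nat). Nat) q (\(φ : Nat). \(y : Nat). succ y) ω) 0 0) (\(r : Nat). \(ν : Nat). succ ν) p) 0)
  ~> refl Nat (elimNat (\(p : Nat). Nat) ((\(γ : Nat). \(q : Nat). elimNat (\(ω : Nat). Nat) γ (\(δ : Nat). \(φ : Nat). succ φ) q) 0 0) (\(y : Nat). \(r : Nat). succ r) 0)
  ~> refl Nat ((\(p : Nat). \(γ : Nat). elimNat (\(q : Nat). Nat) p (\(ω : Nat). \(δ : Nat). succ δ) γ) 0 0)
  ~> refl Nat ((\(p : Nat). elimNat (\(γ : Nat). Nat) 0 (\(q : Nat). \(ω : Nat). succ ω) p) 0)
  ~> refl Nat (elimNat (\(p : Nat). Nat) 0 (\(γ : Nat). \(q : Nat). succ q) 0)
  ~> refl Nat 0
inferred type:
  Eq Nat 0 0


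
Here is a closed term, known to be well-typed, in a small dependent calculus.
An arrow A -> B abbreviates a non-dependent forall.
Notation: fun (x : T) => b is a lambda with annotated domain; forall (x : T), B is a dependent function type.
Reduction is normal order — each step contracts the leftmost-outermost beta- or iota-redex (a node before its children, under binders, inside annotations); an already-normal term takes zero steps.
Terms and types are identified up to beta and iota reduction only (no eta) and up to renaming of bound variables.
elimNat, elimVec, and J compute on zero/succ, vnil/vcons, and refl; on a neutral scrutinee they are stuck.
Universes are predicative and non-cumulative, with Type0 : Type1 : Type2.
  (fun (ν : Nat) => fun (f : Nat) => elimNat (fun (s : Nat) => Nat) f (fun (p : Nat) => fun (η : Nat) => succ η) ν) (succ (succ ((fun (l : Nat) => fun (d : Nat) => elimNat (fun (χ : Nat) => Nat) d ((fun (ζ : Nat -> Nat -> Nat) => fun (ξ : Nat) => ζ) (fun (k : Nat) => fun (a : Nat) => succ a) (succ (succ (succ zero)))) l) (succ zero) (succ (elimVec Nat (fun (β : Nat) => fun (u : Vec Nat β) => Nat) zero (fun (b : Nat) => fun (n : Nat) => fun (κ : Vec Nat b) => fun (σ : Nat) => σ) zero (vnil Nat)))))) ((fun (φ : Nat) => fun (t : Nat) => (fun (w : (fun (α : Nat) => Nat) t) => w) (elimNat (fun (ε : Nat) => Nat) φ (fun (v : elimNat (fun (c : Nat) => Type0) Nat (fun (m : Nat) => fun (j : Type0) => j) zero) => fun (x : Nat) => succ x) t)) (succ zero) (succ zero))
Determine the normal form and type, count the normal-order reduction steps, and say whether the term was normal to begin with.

resulting normal form:
  succ (succ (succ (succ (succ (succ zero)))))
type:
  Nat
normal-order step count: 31
started in normal form: no
first contracted redex: a beta-redex


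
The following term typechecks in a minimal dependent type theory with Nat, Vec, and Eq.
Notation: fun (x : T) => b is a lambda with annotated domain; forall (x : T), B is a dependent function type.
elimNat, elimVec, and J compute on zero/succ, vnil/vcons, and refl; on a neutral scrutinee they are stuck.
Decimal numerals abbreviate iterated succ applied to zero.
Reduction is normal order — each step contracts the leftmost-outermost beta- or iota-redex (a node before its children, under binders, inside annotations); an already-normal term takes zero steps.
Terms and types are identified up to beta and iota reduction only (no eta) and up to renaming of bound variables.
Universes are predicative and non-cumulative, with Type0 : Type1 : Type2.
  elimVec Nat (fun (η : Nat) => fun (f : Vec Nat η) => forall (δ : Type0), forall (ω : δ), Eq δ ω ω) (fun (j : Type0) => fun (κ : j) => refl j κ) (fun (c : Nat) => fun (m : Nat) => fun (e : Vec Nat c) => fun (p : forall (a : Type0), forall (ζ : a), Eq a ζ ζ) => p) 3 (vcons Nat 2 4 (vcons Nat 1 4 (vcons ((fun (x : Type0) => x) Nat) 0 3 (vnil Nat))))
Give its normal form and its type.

reduced normal form:
  fun (η : Type0) => fun (f : η) => refl η f
inferred type:
  forall (η : Type0), forall (f : η), Eq η f f


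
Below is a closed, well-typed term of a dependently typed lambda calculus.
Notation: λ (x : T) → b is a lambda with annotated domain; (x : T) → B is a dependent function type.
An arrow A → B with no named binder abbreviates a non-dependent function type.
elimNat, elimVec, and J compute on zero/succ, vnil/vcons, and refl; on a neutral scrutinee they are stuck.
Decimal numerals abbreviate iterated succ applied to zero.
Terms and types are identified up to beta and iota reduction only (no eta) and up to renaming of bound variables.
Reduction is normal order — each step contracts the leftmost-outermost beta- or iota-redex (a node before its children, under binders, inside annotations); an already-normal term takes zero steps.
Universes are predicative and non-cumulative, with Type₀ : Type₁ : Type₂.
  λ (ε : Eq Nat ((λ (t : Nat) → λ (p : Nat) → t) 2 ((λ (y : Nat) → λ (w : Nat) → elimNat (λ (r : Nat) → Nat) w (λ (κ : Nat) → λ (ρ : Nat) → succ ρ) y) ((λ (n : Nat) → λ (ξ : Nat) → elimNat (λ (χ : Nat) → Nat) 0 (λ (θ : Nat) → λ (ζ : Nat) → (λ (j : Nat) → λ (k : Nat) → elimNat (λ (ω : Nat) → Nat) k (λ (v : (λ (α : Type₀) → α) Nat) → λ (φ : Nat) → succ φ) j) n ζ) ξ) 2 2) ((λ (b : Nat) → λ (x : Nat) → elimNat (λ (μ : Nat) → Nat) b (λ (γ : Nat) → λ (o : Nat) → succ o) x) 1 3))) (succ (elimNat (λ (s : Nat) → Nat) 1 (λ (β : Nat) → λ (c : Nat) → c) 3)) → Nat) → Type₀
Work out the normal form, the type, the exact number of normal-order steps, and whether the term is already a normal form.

normal form:
  λ (ε : Eq Nat 2 2 → Nat) → Type₀
inferred type:
  (Eq Nat 2 2 → Nat) → Type₁
reduction steps (normal order): 12
term was already normal: no
first contracted redex: a beta-redex


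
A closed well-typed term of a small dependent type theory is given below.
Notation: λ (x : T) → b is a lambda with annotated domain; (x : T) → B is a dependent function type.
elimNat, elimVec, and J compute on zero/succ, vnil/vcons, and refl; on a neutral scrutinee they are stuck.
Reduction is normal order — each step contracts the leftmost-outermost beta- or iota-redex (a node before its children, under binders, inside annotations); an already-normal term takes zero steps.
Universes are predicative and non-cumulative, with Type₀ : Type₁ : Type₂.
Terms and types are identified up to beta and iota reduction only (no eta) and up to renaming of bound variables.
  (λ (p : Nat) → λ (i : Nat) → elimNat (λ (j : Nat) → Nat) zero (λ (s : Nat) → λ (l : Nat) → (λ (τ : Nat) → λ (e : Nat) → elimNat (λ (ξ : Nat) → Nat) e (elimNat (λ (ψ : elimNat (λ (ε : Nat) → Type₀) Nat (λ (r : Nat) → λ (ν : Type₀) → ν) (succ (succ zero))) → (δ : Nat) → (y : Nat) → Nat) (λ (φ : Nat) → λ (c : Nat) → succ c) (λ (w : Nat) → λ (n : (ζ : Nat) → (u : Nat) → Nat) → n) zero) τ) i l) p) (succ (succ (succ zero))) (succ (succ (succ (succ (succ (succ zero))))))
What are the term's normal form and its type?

reduced normal form:
  succ (succ (succ (succ (succ (succ (succ (succ (succ (succ (succ (succ (succ (succ (succ (succ (succ (succ zero)))))))))))))))))
type:
  Nat
observation: contracting a beta-redex first, the term normalizes in 93 steps.


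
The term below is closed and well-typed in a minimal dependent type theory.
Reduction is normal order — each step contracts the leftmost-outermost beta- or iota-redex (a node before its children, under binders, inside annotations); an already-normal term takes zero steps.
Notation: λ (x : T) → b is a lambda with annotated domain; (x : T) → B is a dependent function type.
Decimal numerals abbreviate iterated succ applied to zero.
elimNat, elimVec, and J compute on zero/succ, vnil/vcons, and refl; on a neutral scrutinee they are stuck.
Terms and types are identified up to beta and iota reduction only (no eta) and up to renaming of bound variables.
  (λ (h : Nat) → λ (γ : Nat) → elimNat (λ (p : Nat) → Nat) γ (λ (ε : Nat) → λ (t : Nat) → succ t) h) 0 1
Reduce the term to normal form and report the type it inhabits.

reduced normal form:
  1
type:
  Nat


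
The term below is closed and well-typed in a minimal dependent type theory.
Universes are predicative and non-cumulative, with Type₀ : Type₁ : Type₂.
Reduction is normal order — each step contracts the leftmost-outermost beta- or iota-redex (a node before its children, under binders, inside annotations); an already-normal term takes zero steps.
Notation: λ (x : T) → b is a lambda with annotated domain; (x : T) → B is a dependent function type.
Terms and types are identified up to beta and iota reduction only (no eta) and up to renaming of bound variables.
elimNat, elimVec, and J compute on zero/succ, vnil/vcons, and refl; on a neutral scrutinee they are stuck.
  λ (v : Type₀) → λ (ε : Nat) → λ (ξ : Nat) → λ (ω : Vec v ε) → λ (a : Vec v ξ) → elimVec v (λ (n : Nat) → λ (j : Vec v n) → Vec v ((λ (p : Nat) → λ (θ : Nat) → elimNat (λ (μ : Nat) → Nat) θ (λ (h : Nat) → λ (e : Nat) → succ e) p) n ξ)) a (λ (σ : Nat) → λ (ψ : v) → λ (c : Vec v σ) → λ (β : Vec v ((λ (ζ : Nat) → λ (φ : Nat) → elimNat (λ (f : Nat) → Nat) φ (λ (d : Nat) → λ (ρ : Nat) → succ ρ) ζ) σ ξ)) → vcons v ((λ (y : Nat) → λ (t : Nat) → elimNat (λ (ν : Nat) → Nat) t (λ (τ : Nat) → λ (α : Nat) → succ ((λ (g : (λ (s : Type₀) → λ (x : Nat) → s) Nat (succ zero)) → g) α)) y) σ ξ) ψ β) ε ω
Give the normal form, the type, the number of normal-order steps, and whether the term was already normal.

reduced normal form:
  λ (v : Type₀) → λ (ε : Nat) → λ (ξ : Nat) → λ (ω : Vec v ε) → λ (a : Vec v ξ) → elimVec v (λ (n : Nat) → λ (j : Vec v n) → Vec v (elimNat (λ (p : Nat) → Nat) ξ (λ (θ : Nat) → λ (μ : Nat) → succ μ) n)) a (λ (h : Nat) → λ (e : v) → λ (σ : Vec v h) → λ (ψ : Vec v (elimNat (λ (c : Nat) → Nat) ξ (λ (β : Nat) → λ (ζ : Nat) → succ ζ) h)) → vcons v (elimNat (λ (φ : Nat) → Nat) ξ (λ (f : Nat) → λ (d : Nat) → succ d) h) e ψ) ε ω
inferred type:
  (v : Type₀) → (ε : Nat) → (ξ : Nat) → (ω : Vec v ε) → (a : Vec v ξ) → Vec v (elimNat (λ (n : Nat) → Nat) ξ (λ (j : Nat) → λ (p : Nat) → succ p) ε)
steps to reach normal form (normal order): 7
already normal: no
first contracted redex: a beta-redex


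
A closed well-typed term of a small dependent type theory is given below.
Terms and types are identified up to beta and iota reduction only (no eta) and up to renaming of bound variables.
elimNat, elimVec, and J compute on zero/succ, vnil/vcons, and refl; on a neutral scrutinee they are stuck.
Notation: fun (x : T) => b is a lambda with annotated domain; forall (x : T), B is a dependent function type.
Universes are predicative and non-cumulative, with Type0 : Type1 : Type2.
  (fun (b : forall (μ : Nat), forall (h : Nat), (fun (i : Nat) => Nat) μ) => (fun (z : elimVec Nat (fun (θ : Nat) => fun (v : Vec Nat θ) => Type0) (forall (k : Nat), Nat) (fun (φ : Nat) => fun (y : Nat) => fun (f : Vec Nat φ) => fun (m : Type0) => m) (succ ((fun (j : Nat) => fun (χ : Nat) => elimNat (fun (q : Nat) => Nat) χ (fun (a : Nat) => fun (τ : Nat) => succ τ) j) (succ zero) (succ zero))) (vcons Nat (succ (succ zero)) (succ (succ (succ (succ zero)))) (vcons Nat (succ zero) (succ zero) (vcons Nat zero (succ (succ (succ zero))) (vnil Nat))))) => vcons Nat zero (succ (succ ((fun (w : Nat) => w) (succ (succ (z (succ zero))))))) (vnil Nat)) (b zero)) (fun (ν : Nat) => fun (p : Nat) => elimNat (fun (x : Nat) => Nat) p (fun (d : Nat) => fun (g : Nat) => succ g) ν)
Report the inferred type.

type:
  Vec Nat (succ zero)


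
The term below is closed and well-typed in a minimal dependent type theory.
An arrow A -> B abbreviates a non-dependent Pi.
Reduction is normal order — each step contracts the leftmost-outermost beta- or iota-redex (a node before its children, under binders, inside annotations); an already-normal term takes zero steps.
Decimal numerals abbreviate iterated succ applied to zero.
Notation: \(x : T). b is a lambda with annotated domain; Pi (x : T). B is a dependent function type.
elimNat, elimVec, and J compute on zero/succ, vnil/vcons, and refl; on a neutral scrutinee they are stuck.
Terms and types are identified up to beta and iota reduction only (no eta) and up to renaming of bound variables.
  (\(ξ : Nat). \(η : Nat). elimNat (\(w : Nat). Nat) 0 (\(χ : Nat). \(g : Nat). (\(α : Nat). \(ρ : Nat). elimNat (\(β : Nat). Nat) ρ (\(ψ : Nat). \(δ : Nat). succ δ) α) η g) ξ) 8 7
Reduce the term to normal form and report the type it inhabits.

reduced normal form:
  56
inferred type:
  Nat


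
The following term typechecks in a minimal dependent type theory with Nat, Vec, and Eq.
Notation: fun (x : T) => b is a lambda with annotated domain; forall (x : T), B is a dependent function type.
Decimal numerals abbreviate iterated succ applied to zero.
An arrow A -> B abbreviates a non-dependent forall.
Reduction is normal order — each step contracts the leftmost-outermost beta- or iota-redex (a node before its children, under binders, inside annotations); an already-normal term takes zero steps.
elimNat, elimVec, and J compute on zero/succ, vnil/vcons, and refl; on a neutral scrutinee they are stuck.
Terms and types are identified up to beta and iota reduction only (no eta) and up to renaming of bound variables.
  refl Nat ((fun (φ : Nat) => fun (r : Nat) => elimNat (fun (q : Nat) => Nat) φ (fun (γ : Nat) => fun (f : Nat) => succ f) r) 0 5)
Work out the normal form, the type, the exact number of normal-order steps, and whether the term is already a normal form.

normal form:
  refl Nat 5
type:
  Eq Nat 5 5
reduction steps (normal order): 18
started in normal form: no
first redex: a beta-redex


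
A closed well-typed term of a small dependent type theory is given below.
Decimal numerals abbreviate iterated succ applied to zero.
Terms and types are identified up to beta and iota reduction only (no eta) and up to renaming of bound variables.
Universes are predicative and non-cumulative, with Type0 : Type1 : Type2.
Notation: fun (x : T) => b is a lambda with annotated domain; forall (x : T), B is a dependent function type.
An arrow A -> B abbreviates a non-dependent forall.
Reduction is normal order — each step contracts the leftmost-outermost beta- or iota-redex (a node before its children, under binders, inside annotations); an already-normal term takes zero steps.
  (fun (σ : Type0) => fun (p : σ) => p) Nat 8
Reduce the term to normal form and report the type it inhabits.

resulting normal form:
  8
the term's type:
  Nat


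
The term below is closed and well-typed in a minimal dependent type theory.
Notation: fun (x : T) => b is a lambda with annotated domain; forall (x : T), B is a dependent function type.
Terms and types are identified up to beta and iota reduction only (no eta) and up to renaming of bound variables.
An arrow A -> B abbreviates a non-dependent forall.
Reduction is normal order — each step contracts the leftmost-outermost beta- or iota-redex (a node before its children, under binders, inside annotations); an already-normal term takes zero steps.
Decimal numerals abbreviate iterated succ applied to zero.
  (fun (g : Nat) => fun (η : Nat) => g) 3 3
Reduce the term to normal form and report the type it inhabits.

resulting normal form:
  3
type:
  Nat


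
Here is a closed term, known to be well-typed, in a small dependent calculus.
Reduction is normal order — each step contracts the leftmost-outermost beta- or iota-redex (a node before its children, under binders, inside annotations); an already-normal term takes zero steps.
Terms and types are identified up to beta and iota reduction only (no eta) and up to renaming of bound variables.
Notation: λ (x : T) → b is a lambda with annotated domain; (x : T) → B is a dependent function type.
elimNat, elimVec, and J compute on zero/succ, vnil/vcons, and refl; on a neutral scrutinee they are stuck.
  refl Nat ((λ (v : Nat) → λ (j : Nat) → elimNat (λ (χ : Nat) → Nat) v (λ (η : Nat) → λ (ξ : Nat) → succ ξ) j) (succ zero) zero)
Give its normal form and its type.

reduced normal form:
  refl Nat (succ zero)
the term's type:
  Eq Nat (succ zero) (succ zero)
observation: contracting a beta-redex first, the term normalizes in 3 steps.


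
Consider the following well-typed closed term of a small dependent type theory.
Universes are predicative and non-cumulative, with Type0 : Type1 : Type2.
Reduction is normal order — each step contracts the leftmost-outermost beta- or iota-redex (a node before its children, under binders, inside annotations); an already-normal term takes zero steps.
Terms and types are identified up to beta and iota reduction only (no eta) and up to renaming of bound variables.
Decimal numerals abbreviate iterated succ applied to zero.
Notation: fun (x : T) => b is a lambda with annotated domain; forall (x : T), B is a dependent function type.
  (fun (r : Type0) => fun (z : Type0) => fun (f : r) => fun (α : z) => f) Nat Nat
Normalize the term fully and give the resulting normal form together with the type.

resulting normal form:
  fun (r : Nat) => fun (z : Nat) => r
type:
  forall (r : Nat), forall (z : Nat), Nat
observation: contracting a beta-redex first, the term normalizes in 2 steps.


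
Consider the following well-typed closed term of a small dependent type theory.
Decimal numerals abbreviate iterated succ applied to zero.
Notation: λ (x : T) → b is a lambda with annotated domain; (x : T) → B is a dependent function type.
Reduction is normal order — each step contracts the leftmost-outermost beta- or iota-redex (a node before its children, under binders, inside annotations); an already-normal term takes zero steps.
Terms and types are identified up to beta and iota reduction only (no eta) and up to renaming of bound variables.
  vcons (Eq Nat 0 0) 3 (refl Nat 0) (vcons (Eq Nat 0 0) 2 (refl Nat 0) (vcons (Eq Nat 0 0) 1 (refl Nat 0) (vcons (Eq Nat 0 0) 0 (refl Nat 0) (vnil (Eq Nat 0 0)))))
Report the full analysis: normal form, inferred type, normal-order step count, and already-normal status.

normal form:
  vcons (Eq Nat 0 0) 3 (refl Nat 0) (vcons (Eq Nat 0 0) 2 (refl Nat 0) (vcons (Eq Nat 0 0) 1 (refl Nat 0) (vcons (Eq Nat 0 0) 0 (refl Nat 0) (vnil (Eq Nat 0 0)))))
inferred type:
  Vec (Eq Nat 0 0) 4
normal-order step count: 0
term was already normal: yes
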